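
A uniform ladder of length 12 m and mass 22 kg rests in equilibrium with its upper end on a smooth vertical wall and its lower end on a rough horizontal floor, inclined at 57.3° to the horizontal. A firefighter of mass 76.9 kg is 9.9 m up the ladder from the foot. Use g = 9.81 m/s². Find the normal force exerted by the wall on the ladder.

Torques about the foot: N_wall · 12 sin 57.3° = 22×9.81×6 cos 57.3° + 76.9×9.81×9.9 cos 57.3° → N_wall = 468.83 N.

N_wall ≈ 469 N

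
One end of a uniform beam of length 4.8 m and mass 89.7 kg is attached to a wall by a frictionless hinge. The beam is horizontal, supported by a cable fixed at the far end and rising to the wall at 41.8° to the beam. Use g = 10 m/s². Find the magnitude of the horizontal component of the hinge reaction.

Take torques about the hinge: T sin 41.8° · 4.8 = 89.7×10×2.4 = 2152.8 N·m.
So T = 2152.8 / (0.6665 × 4.8) = 672.89 N.
ΣF_x = 0: H_x = T cos 41.8° = 501.62 N.

H_x ≈ 502 N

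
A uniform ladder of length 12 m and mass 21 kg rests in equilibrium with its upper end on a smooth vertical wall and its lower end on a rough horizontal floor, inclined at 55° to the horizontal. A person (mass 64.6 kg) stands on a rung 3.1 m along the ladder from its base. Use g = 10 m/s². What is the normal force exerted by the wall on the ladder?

Torques about the foot: N_wall · 12 sin 55° = 21×10×6 cos 55° + 64.6×10×3.1 cos 55° → N_wall = 190.37 N.

N_wall ≈ 190 N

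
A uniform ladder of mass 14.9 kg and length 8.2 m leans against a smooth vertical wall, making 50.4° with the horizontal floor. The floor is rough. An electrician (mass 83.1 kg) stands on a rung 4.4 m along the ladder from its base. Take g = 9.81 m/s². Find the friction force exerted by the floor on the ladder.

Torques about the foot: N_wall · 8.2 sin 50.4° = 14.9×9.81×4.1 cos 50.4° + 83.1×9.81×4.4 cos 50.4° → N_wall = 422.33 N.
ΣF_x = 0: f_floor = N_wall = 422.33 N.

f ≈ 422 N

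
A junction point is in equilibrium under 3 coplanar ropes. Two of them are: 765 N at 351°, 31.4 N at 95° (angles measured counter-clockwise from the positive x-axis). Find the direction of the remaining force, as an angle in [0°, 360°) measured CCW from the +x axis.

θ ≈ 173°

Sum the known components: ΣF_x = 752.8 N, ΣF_y = -88.39 N.
For equilibrium the remaining force must supply (−ΣF_x, −ΣF_y) = (-752.8, 88.39) N.
Magnitude = √((-752.8)² + (88.39)²) = 758 N; direction = atan2(88.39, -752.8) = 173.3°.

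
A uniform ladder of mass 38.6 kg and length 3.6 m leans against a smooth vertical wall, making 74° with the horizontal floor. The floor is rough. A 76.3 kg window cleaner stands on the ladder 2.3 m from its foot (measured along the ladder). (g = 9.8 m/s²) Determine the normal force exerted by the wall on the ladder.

N_wall ≈ 191 N

Torques about the foot: N_wall · 3.6 sin 74° = 38.6×9.8×1.8 cos 74° + 76.3×9.8×2.3 cos 74° → N_wall = 191.22 N.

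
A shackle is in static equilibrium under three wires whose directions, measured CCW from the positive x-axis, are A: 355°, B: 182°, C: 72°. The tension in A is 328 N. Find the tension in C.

T_C ≈ 42.5 N

Resolve: ΣF_x = 328 cos 355° + T_B cos 182° + T_C cos 72° = 0.
        ΣF_y = 328 sin 355° + T_B sin 182° + T_C sin 72° = 0.
The known terms sum to (326.8, -28.59) N, so -0.9994 T_B + 0.3090 T_C = -326.8 and -0.0349 T_B + 0.9511 T_C = 28.59.
Solving simultaneously: T_B = 340.1 N, T_C = 42.54 N.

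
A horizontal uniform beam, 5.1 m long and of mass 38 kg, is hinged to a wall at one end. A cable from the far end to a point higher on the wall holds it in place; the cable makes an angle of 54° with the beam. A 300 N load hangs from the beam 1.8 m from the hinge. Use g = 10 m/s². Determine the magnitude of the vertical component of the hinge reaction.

|H_y| ≈ 384 N

Take torques about the hinge: T sin 54° · 5.1 = 38×10×2.55 + 300×1.8 = 1509 N·m.
So T = 1509 / (0.8090 × 5.1) = 365.73 N.
ΣF_y = 0: H_y = (38×10 + 300) − T sin 54° = 680 − 295.88 = 384.12 N.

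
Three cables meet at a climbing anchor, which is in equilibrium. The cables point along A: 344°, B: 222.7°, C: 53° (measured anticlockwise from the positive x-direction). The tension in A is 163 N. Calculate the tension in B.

T_B ≈ 851 N

Resolve: ΣF_x = 163 cos 344° + T_B cos 222.7° + T_C cos 53° = 0.
        ΣF_y = 163 sin 344° + T_B sin 222.7° + T_C sin 53° = 0.
The known terms sum to (156.7, -44.93) N, so -0.7349 T_B + 0.6018 T_C = -156.7 and -0.6782 T_B + 0.7986 T_C = 44.93.
Solving simultaneously: T_B = 851.1 N, T_C = 778.9 N.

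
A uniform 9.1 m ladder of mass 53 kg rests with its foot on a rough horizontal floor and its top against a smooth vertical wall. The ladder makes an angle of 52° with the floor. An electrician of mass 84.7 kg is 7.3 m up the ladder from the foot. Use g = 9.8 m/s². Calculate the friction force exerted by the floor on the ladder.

Torques about the foot: N_wall · 9.1 sin 52° = 53×9.8×4.55 cos 52° + 84.7×9.8×7.3 cos 52° → N_wall = 723.14 N.
ΣF_x = 0: f_floor = N_wall = 723.14 N.

f ≈ 723 N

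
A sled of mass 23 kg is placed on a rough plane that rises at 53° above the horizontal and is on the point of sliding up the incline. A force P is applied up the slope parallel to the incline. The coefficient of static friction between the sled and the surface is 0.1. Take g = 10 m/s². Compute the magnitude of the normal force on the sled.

N ≈ 138 N

On the verge of sliding up the incline, friction equals μN and acts down the slope.
Perpendicular: N + P sin 0° = W cos 53° = 138.4 N.
Along incline: P cos 0° = W sin 53° + μN  with W sin 53° = 183.7 N.
Solving the pair for P and N: P = 197.5 N, N = 138.4 N (and f = μN = 13.84 N).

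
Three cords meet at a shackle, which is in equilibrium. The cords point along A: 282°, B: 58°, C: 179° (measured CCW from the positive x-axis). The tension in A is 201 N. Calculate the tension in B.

T_B ≈ 228 N

Resolve: ΣF_x = 201 cos 282° + T_B cos 58° + T_C cos 179° = 0.
        ΣF_y = 201 sin 282° + T_B sin 58° + T_C sin 179° = 0.
The known terms sum to (41.79, -196.6) N, so 0.5299 T_B − 0.9998 T_C = -41.79 and 0.8480 T_B + 0.0175 T_C = 196.6.
Solving simultaneously: T_B = 228.5 N, T_C = 162.9 N.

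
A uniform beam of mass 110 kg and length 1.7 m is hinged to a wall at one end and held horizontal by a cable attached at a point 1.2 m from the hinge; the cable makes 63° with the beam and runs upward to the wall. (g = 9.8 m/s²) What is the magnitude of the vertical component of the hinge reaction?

Take torques about the hinge: T sin 63° · 1.2 = 110×9.8×0.85 = 916.3 N·m.
So T = 916.3 / (0.8910 × 1.2) = 856.99 N.
ΣF_y = 0: H_y = (110×9.8) − T sin 63° = 1078 − 763.58 = 314.42 N.

|H_y| ≈ 314 N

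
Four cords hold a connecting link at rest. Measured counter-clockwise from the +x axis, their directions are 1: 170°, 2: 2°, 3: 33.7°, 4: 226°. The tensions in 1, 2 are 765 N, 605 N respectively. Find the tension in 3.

Resolve: ΣF_x = 765 cos 170° + 605 cos 2° + T_3 cos 33.7° + T_4 cos 226° = 0.
        ΣF_y = 765 sin 170° + 605 sin 2° + T_3 sin 33.7° + T_4 sin 226° = 0.
The known terms sum to (-148.7, 154) N, so 0.8320 T_3 − 0.6947 T_4 = 148.7 and 0.5548 T_3 − 0.7193 T_4 = -154.
Solving simultaneously: T_3 = 1004 N, T_4 = 988.7 N.

T_3 ≈ 1000 N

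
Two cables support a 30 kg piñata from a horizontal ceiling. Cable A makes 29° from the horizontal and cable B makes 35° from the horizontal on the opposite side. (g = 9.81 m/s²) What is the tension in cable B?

T_B ≈ 286 N

Weight W = 30 × 9.81 = 294.3 N acts straight down.
Horizontal: T_A cos 29° = T_B cos 35°  →  T_A = 0.9366 T_B.
Vertical: T_A sin 29° + T_B sin 35° = 294.3.
Substituting the horizontal relation into the vertical equation gives 1.028 T_B = 294.3, so T_B = 286.4 N.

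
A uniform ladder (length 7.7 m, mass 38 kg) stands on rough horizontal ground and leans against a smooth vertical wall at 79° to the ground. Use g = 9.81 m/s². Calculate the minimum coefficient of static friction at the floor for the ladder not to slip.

ΣF_y = 0: N_floor = 38×9.81 = 372.78 N.
Torques about the foot: N_wall · 7.7 sin 79° = 38×9.81×3.85 cos 79° → N_wall = 36.231 N.
ΣF_x = 0: f_floor = N_wall = 36.231 N.
μ_min = f_floor / N_floor = 36.231 / 372.78 = 0.09719.

μ_min ≈ 0.0972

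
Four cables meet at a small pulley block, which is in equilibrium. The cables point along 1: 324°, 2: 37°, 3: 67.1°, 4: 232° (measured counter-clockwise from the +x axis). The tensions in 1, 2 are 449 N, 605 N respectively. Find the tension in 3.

T_3 ≈ 2320 N

Resolve: ΣF_x = 449 cos 324° + 605 cos 37° + T_3 cos 67.1° + T_4 cos 232° = 0.
        ΣF_y = 449 sin 324° + 605 sin 37° + T_3 sin 67.1° + T_4 sin 232° = 0.
The known terms sum to (846.4, 100.2) N, so 0.3891 T_3 − 0.6157 T_4 = -846.4 and 0.9212 T_3 − 0.7880 T_4 = -100.2.
Solving simultaneously: T_3 = 2324 N, T_4 = 2843 N.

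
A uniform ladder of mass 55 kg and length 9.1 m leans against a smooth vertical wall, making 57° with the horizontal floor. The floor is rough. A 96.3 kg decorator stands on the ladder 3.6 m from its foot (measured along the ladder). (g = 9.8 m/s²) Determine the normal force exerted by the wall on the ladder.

Torques about the foot: N_wall · 9.1 sin 57° = 55×9.8×4.55 cos 57° + 96.3×9.8×3.6 cos 57° → N_wall = 417.47 N.

N_wall ≈ 417 N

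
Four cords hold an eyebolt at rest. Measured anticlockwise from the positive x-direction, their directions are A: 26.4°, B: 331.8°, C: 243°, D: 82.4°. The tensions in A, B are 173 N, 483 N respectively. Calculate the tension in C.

T_C ≈ 1790 N

Resolve: ΣF_x = 173 cos 26.4° + 483 cos 331.8° + T_C cos 243° + T_D cos 82.4° = 0.
        ΣF_y = 173 sin 26.4° + 483 sin 331.8° + T_C sin 243° + T_D sin 82.4° = 0.
The known terms sum to (580.6, -151.3) N, so -0.4540 T_C + 0.1323 T_D = -580.6 and -0.8910 T_C + 0.9912 T_D = 151.3.
Solving simultaneously: T_C = 1793 N, T_D = 1764 N.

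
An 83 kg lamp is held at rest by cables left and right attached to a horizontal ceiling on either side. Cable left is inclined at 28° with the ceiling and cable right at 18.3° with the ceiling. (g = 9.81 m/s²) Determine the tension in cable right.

T_right ≈ 994 N

Weight W = 83 × 9.81 = 814.2 N acts straight down.
Horizontal: T_left cos 28° = T_right cos 18.3°  →  T_left = 1.075 T_right.
Vertical: T_left sin 28° + T_right sin 18.3° = 814.2.
Substituting the horizontal relation into the vertical equation gives 0.8188 T_right = 814.2, so T_right = 994.4 N.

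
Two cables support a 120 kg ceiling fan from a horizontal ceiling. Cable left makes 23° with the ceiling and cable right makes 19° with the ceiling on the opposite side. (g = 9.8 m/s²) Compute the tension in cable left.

T_left ≈ 1660 N

Weight W = 120 × 9.8 = 1176 N acts straight down.
Horizontal: T_left cos 23° = T_right cos 19°  →  T_right = 0.9735 T_left.
Vertical: T_left sin 23° + T_right sin 19° = 1176.
Substituting the horizontal relation into the vertical equation gives 0.7077 T_left = 1176, so T_left = 1662 N.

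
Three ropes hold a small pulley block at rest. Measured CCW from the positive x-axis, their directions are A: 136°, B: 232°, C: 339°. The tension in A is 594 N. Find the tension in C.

Resolve: ΣF_x = 594 cos 136° + T_B cos 232° + T_C cos 339° = 0.
        ΣF_y = 594 sin 136° + T_B sin 232° + T_C sin 339° = 0.
The known terms sum to (-427.3, 412.6) N, so -0.6157 T_B + 0.9336 T_C = 427.3 and -0.7880 T_B − 0.3584 T_C = -412.6.
Solving simultaneously: T_B = 242.7 N, T_C = 617.7 N.

T_C ≈ 618 N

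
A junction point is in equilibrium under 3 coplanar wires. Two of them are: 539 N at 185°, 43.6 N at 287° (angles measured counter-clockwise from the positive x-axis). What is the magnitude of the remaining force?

F ≈ 532 N

Sum the known components: ΣF_x = -524.2 N, ΣF_y = -88.67 N.
For equilibrium the remaining force must supply (−ΣF_x, −ΣF_y) = (524.2, 88.67) N.
Magnitude = √((524.2)² + (88.67)²) = 531.6 N; direction = atan2(88.67, 524.2) = 9.6°.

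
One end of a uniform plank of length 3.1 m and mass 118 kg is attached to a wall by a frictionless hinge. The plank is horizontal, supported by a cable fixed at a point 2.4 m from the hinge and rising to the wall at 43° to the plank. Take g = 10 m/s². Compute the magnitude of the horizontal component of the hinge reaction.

Take torques about the hinge: T sin 43° · 2.4 = 118×10×1.55 = 1829 N·m.
So T = 1829 / (0.6820 × 2.4) = 1117.4 N.
ΣF_x = 0: H_x = T cos 43° = 817.23 N.

H_x ≈ 817 N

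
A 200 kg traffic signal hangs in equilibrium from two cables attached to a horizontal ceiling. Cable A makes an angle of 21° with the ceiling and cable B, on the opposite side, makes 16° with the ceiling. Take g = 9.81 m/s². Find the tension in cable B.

T_B ≈ 3040 N

Weight W = 200 × 9.81 = 1962 N acts straight down.
Horizontal: T_A cos 21° = T_B cos 16°  →  T_A = 1.03 T_B.
Vertical: T_A sin 21° + T_B sin 16° = 1962.
Substituting the horizontal relation into the vertical equation gives 0.6446 T_B = 1962, so T_B = 3044 N.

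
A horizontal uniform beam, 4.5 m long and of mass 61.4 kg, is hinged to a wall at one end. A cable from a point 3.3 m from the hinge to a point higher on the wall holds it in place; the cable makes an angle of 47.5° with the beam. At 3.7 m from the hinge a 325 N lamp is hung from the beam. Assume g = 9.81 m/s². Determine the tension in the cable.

T ≈ 1050 N

Take torques about the hinge: T sin 47.5° · 3.3 = 61.4×9.81×2.25 + 325×3.7 = 2557.8 N·m.
So T = 2557.8 / (0.7373 × 3.3) = 1051.3 N.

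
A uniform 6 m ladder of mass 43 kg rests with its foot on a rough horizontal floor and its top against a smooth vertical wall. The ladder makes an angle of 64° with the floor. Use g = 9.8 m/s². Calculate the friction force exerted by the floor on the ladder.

Torques about the foot: N_wall · 6 sin 64° = 43×9.8×3 cos 64° → N_wall = 102.77 N.
ΣF_x = 0: f_floor = N_wall = 102.77 N.

f ≈ 103 N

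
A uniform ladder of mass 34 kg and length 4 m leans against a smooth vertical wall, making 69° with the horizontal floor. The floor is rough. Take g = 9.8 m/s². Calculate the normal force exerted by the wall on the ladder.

Torques about the foot: N_wall · 4 sin 69° = 34×9.8×2 cos 69° → N_wall = 63.952 N.

N_wall ≈ 64 N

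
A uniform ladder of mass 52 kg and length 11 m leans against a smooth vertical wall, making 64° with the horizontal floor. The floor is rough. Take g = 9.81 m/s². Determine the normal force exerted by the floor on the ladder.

N_floor ≈ 510 N

ΣF_y = 0: N_floor = 52×9.81 = 510.12 N.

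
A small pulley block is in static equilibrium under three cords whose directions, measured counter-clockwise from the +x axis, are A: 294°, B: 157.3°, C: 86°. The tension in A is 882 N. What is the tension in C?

Resolve: ΣF_x = 882 cos 294° + T_B cos 157.3° + T_C cos 86° = 0.
        ΣF_y = 882 sin 294° + T_B sin 157.3° + T_C sin 86° = 0.
The known terms sum to (358.7, -805.7) N, so -0.9225 T_B + 0.0698 T_C = -358.7 and 0.3859 T_B + 0.9976 T_C = 805.7.
Solving simultaneously: T_B = 437.2 N, T_C = 638.6 N.

T_C ≈ 639 N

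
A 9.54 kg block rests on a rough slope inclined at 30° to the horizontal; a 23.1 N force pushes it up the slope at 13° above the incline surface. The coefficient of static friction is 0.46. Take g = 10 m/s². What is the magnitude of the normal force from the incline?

N ≈ 77.4 N

Axes along / perpendicular to the incline. W sin 30° = 47.7 N down-slope; W cos 30° = 82.62 N into the surface.
Perpendicular: N = W cos 30° − P sin 13° = 82.62 − 5.196 = 77.42 N.
Along incline: P cos 13° + f = W sin 30° (friction acts up-slope) → f = 47.7 − 22.51 = 25.19 N.
|f| = 25.19 N ≤ μN = 35.61 N, so the block is indeed static.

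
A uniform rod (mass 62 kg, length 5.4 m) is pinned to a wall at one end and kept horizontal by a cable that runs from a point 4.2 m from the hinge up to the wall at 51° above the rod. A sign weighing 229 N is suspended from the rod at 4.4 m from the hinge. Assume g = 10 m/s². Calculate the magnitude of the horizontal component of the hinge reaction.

Take torques about the hinge: T sin 51° · 4.2 = 62×10×2.7 + 229×4.4 = 2681.6 N·m.
So T = 2681.6 / (0.7771 × 4.2) = 821.57 N.
ΣF_x = 0: H_x = T cos 51° = 517.03 N.

H_x ≈ 517 N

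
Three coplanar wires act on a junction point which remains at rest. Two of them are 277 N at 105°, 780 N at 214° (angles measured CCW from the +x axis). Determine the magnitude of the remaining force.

Sum the known components: ΣF_x = -718.3 N, ΣF_y = -168.6 N.
For equilibrium the remaining force must supply (−ΣF_x, −ΣF_y) = (718.3, 168.6) N.
Magnitude = √((718.3)² + (168.6)²) = 737.9 N; direction = atan2(168.6, 718.3) = 13.2°.

F ≈ 738 N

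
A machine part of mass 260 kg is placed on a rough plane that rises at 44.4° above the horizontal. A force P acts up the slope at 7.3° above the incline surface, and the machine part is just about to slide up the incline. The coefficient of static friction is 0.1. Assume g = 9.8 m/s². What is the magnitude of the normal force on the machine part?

On the verge of sliding up the incline, friction equals μN and acts down the slope.
Perpendicular: N + P sin 7.3° = W cos 44.4° = 1820 N.
Along incline: P cos 7.3° = W sin 44.4° + μN  with W sin 44.4° = 1783 N.
Solving the pair for P and N: P = 1956 N, N = 1572 N (and f = μN = 157.2 N).

N ≈ 1570 N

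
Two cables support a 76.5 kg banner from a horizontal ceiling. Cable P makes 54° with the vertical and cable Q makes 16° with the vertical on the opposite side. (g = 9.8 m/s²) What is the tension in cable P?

Angles from the horizontal: cable P is 90° − 54° = 36°, cable Q is 90° − 16° = 74°.
Weight W = 76.5 × 9.8 = 749.7 N acts straight down.
Horizontal: T_P cos 36° = T_Q cos 74°  →  T_Q = 2.935 T_P.
Vertical: T_P sin 36° + T_Q sin 74° = 749.7.
Substituting the horizontal relation into the vertical equation gives 3.409 T_P = 749.7, so T_P = 219.9 N.

T_P ≈ 220 N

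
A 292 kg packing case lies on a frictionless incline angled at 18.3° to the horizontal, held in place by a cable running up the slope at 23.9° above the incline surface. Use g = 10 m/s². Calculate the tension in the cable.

T ≈ 1000 N

Take axes along and perpendicular to the incline. Weight components: W sin 18.3° = 916.9 N down-slope, W cos 18.3° = 2772 N into the surface.
Along incline: T cos 23.9° = W sin 18.3° → T = 1003 N.
Perpendicular: N = W cos 18.3° − T sin 23.9° = 2366 N.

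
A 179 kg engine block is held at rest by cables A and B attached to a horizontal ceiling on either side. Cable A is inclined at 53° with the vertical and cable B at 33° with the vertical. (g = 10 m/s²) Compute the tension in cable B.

Angles from the horizontal: cable A is 90° − 53° = 37°, cable B is 90° − 33° = 57°.
Weight W = 179 × 10 = 1790 N acts straight down.
Horizontal: T_A cos 37° = T_B cos 57°  →  T_A = 0.682 T_B.
Vertical: T_A sin 37° + T_B sin 57° = 1790.
Substituting the horizontal relation into the vertical equation gives 1.249 T_B = 1790, so T_B = 1433 N.

T_B ≈ 1430 N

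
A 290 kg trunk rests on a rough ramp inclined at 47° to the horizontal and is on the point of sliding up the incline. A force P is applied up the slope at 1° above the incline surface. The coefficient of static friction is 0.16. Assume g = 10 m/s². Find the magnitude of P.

P ≈ 2430 N

On the verge of sliding up the incline, friction equals μN and acts down the slope.
Perpendicular: N + P sin 1° = W cos 47° = 1978 N.
Along incline: P cos 1° = W sin 47° + μN  with W sin 47° = 2121 N.
Solving the pair for P and N: P = 2431 N, N = 1935 N (and f = μN = 309.7 N).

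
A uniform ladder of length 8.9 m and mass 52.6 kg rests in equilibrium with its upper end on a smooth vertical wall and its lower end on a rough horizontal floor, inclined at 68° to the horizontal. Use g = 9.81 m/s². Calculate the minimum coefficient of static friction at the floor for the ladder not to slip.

ΣF_y = 0: N_floor = 52.6×9.81 = 516.01 N.
Torques about the foot: N_wall · 8.9 sin 68° = 52.6×9.81×4.45 cos 68° → N_wall = 104.24 N.
ΣF_x = 0: f_floor = N_wall = 104.24 N.
μ_min = f_floor / N_floor = 104.24 / 516.01 = 0.202.

μ_min ≈ 0.202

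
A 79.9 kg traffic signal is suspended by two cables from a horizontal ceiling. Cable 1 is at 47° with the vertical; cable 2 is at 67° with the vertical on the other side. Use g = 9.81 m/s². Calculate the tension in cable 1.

T_1 ≈ 790 N

Angles from the horizontal: cable 1 is 90° − 47° = 43°, cable 2 is 90° − 67° = 23°.
Weight W = 79.9 × 9.81 = 783.8 N acts straight down.
Horizontal: T_1 cos 43° = T_2 cos 23°  →  T_2 = 0.7945 T_1.
Vertical: T_1 sin 43° + T_2 sin 23° = 783.8.
Substituting the horizontal relation into the vertical equation gives 0.9924 T_1 = 783.8, so T_1 = 789.8 N.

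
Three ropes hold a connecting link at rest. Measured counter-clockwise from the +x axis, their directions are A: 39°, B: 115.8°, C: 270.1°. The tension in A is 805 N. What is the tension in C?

Resolve: ΣF_x = 805 cos 39° + T_B cos 115.8° + T_C cos 270.1° = 0.
        ΣF_y = 805 sin 39° + T_B sin 115.8° + T_C sin 270.1° = 0.
The known terms sum to (625.6, 506.6) N, so -0.4352 T_B + 0.0017 T_C = -625.6 and 0.9003 T_B − 1.0000 T_C = -506.6.
Solving simultaneously: T_B = 1445 N, T_C = 1807 N.

T_C ≈ 1810 N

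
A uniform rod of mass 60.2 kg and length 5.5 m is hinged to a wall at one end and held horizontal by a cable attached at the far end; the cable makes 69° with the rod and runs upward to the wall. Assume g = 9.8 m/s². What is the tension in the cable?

Take torques about the hinge: T sin 69° · 5.5 = 60.2×9.8×2.75 = 1622.4 N·m.
So T = 1622.4 / (0.9336 × 5.5) = 315.97 N.

T ≈ 316 N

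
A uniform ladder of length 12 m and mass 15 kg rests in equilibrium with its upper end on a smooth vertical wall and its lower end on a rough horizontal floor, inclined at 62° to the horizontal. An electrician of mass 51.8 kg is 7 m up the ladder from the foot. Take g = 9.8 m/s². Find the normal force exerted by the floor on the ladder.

ΣF_y = 0: N_floor = 15×9.8 + 51.8×9.8 = 654.64 N.

N_floor ≈ 655 N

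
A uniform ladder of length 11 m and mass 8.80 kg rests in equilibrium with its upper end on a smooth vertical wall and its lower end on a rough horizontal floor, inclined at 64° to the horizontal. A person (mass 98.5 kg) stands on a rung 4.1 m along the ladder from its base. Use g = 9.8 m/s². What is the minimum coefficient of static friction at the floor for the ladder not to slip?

ΣF_y = 0: N_floor = 8.80×9.8 + 98.5×9.8 = 1051.5 N.
Torques about the foot: N_wall · 11 sin 64° = 8.80×9.8×5.5 cos 64° + 98.5×9.8×4.1 cos 64° → N_wall = 196.51 N.
ΣF_x = 0: f_floor = N_wall = 196.51 N.
μ_min = f_floor / N_floor = 196.51 / 1051.5 = 0.1869.

μ_min ≈ 0.187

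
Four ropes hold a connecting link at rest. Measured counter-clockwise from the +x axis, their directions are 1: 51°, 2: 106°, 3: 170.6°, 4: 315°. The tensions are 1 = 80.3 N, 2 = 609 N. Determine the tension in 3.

T_3 ≈ 644 N

Resolve: ΣF_x = 80.3 cos 51° + 609 cos 106° + T_3 cos 170.6° + T_4 cos 315° = 0.
        ΣF_y = 80.3 sin 51° + 609 sin 106° + T_3 sin 170.6° + T_4 sin 315° = 0.
The known terms sum to (-117.3, 647.8) N, so -0.9866 T_3 + 0.7071 T_4 = 117.3 and 0.1633 T_3 − 0.7071 T_4 = -647.8.
Solving simultaneously: T_3 = 644.4 N, T_4 = 1065 N.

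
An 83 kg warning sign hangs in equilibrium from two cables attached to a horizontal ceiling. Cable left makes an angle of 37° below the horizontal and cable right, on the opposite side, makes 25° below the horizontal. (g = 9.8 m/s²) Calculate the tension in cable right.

Weight W = 83 × 9.8 = 813.4 N acts straight down.
Horizontal: T_left cos 37° = T_right cos 25°  →  T_left = 1.135 T_right.
Vertical: T_left sin 37° + T_right sin 25° = 813.4.
Substituting the horizontal relation into the vertical equation gives 1.106 T_right = 813.4, so T_right = 735.7 N.

T_right ≈ 736 N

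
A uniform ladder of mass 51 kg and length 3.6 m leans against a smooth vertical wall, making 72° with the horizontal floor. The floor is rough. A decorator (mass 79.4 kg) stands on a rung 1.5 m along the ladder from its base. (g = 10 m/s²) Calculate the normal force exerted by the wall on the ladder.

Torques about the foot: N_wall · 3.6 sin 72° = 51×10×1.8 cos 72° + 79.4×10×1.5 cos 72° → N_wall = 190.35 N.

N_wall ≈ 190 N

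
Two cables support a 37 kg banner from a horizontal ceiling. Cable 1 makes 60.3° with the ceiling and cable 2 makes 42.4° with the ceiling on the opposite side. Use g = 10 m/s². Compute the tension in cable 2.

Weight W = 37 × 10 = 370 N acts straight down.
Horizontal: T_1 cos 60.3° = T_2 cos 42.4°  →  T_1 = 1.49 T_2.
Vertical: T_1 sin 60.3° + T_2 sin 42.4° = 370.
Substituting the horizontal relation into the vertical equation gives 1.969 T_2 = 370, so T_2 = 187.9 N.

T_2 ≈ 188 N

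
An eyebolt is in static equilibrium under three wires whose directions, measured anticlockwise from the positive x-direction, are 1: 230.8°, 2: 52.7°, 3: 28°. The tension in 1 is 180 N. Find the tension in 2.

T_2 ≈ 167 N

Resolve: ΣF_x = 180 cos 230.8° + T_2 cos 52.7° + T_3 cos 28° = 0.
        ΣF_y = 180 sin 230.8° + T_2 sin 52.7° + T_3 sin 28° = 0.
The known terms sum to (-113.8, -139.5) N, so 0.6060 T_2 + 0.8829 T_3 = 113.8 and 0.7955 T_2 + 0.4695 T_3 = 139.5.
Solving simultaneously: T_2 = 166.9 N, T_3 = 14.28 N.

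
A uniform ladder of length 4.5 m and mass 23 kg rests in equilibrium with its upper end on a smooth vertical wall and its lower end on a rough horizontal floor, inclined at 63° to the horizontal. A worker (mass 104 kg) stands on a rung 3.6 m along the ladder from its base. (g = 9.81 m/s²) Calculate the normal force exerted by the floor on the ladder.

ΣF_y = 0: N_floor = 23×9.81 + 104×9.81 = 1245.9 N.

N_floor ≈ 1250 N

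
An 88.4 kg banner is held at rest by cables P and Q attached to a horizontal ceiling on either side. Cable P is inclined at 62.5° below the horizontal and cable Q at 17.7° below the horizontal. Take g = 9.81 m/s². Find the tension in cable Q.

Weight W = 88.4 × 9.81 = 867.2 N acts straight down.
Horizontal: T_P cos 62.5° = T_Q cos 17.7°  →  T_P = 2.063 T_Q.
Vertical: T_P sin 62.5° + T_Q sin 17.7° = 867.2.
Substituting the horizontal relation into the vertical equation gives 2.134 T_Q = 867.2, so T_Q = 406.4 N.

T_Q ≈ 406 N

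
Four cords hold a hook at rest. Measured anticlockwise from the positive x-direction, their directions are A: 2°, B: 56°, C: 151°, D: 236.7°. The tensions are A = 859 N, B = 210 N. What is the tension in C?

Resolve: ΣF_x = 859 cos 2° + 210 cos 56° + T_C cos 151° + T_D cos 236.7° = 0.
        ΣF_y = 859 sin 2° + 210 sin 56° + T_C sin 151° + T_D sin 236.7° = 0.
The known terms sum to (975.9, 204.1) N, so -0.8746 T_C − 0.5490 T_D = -975.9 and 0.4848 T_C − 0.8358 T_D = -204.1.
Solving simultaneously: T_C = 705.6 N, T_D = 653.5 N.

T_C ≈ 706 N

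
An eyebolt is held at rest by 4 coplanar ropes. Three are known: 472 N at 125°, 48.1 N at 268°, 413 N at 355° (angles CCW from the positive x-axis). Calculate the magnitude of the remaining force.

Sum the known components: ΣF_x = 139 N, ΣF_y = 302.6 N.
For equilibrium the remaining force must supply (−ΣF_x, −ΣF_y) = (-139, -302.6) N.
Magnitude = √((-139)² + (-302.6)²) = 333 N; direction = atan2(-302.6, -139) = 245.3°.

F ≈ 333 N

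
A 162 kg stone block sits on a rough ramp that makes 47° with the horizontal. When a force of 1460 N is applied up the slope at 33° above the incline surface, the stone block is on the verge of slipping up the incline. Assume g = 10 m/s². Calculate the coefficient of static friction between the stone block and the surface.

μ ≈ 0.128

On the verge of sliding up the incline, friction is at its maximum μN and acts down the slope.
Perpendicular to incline: N = W cos 47° − P sin 33° = 1105 − 795.2 = 309.7 N.
Along incline: P cos 33° − μN = W sin 47° → μ = −(W sin 47° − P cos 33°) / N = 0.1281.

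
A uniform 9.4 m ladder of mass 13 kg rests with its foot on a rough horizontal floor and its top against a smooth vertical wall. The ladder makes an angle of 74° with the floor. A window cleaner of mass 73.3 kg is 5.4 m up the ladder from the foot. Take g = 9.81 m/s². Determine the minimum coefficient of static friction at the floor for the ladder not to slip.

ΣF_y = 0: N_floor = 13×9.81 + 73.3×9.81 = 846.6 N.
Torques about the foot: N_wall · 9.4 sin 74° = 13×9.81×4.7 cos 74° + 73.3×9.81×5.4 cos 74° → N_wall = 136.73 N.
ΣF_x = 0: f_floor = N_wall = 136.73 N.
μ_min = f_floor / N_floor = 136.73 / 846.6 = 0.1615.

μ_min ≈ 0.162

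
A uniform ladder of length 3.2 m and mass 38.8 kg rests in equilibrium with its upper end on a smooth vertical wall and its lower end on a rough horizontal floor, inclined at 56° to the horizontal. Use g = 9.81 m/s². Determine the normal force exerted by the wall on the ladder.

N_wall ≈ 128 N

Torques about the foot: N_wall · 3.2 sin 56° = 38.8×9.81×1.6 cos 56° → N_wall = 128.37 N.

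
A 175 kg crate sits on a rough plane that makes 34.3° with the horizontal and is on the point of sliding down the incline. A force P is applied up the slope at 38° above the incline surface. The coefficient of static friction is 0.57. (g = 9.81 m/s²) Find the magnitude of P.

On the verge of sliding down the incline, friction equals μN and acts up the slope.
Perpendicular: N + P sin 38° = W cos 34.3° = 1418 N.
Along incline: P cos 38° + μN = W sin 34.3° with W sin 34.3° = 967.4 N.
Solving the pair for P and N: P = 363.9 N, N = 1194 N (and f = μN = 680.7 N).

P ≈ 364 N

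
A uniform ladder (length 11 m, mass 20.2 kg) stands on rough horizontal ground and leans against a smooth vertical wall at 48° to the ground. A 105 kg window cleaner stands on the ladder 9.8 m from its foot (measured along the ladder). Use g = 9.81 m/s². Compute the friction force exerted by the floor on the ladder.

Torques about the foot: N_wall · 11 sin 48° = 20.2×9.81×5.5 cos 48° + 105×9.81×9.8 cos 48° → N_wall = 915.5 N.
ΣF_x = 0: f_floor = N_wall = 915.5 N.

f ≈ 915 N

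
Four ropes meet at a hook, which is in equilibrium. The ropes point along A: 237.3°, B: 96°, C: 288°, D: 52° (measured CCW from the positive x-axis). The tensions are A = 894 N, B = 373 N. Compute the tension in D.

Resolve: ΣF_x = 894 cos 237.3° + 373 cos 96° + T_C cos 288° + T_D cos 52° = 0.
        ΣF_y = 894 sin 237.3° + 373 sin 96° + T_C sin 288° + T_D sin 52° = 0.
The known terms sum to (-522, -381.4) N, so 0.3090 T_C + 0.6157 T_D = 522 and -0.9511 T_C + 0.7880 T_D = 381.4.
Solving simultaneously: T_C = 212.9 N, T_D = 740.9 N.

T_D ≈ 741 N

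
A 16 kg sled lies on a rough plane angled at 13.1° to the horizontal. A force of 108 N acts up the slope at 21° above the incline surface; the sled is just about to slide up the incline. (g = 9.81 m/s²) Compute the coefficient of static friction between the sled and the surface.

μ ≈ 0.572

On the verge of sliding up the incline, friction is at its maximum μN and acts down the slope.
Perpendicular to incline: N = W cos 13.1° − P sin 21° = 152.9 − 38.7 = 114.2 N.
Along incline: P cos 21° − μN = W sin 13.1° → μ = −(W sin 13.1° − P cos 21°) / N = 0.5715.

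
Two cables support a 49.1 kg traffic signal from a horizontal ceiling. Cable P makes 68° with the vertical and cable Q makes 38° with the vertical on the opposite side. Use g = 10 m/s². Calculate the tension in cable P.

Angles from the horizontal: cable P is 90° − 68° = 22°, cable Q is 90° − 38° = 52°.
Weight W = 49.1 × 10 = 491 N acts straight down.
Horizontal: T_P cos 22° = T_Q cos 52°  →  T_Q = 1.506 T_P.
Vertical: T_P sin 22° + T_Q sin 52° = 491.
Substituting the horizontal relation into the vertical equation gives 1.561 T_P = 491, so T_P = 314.5 N.

T_P ≈ 314 N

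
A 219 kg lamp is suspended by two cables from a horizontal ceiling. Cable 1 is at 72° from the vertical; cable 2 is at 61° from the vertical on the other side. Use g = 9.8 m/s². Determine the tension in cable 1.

Angles from the horizontal: cable 1 is 90° − 72° = 18°, cable 2 is 90° − 61° = 29°.
Weight W = 219 × 9.8 = 2146 N acts straight down.
Horizontal: T_1 cos 18° = T_2 cos 29°  →  T_2 = 1.087 T_1.
Vertical: T_1 sin 18° + T_2 sin 29° = 2146.
Substituting the horizontal relation into the vertical equation gives 0.8362 T_1 = 2146, so T_1 = 2567 N.

T_1 ≈ 2570 N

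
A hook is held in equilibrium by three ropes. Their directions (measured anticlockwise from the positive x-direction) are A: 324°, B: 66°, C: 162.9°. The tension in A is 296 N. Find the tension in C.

T_C ≈ 292 N

Resolve: ΣF_x = 296 cos 324° + T_B cos 66° + T_C cos 162.9° = 0.
        ΣF_y = 296 sin 324° + T_B sin 66° + T_C sin 162.9° = 0.
The known terms sum to (239.5, -174) N, so 0.4067 T_B − 0.9558 T_C = -239.5 and 0.9135 T_B + 0.2940 T_C = 174.
Solving simultaneously: T_B = 96.58 N, T_C = 291.6 N.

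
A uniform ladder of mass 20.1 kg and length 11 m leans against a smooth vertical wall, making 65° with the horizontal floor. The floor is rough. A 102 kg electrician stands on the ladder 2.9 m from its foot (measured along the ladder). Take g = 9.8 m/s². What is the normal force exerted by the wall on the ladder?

N_wall ≈ 169 N

Torques about the foot: N_wall · 11 sin 65° = 20.1×9.8×5.5 cos 65° + 102×9.8×2.9 cos 65° → N_wall = 168.81 N.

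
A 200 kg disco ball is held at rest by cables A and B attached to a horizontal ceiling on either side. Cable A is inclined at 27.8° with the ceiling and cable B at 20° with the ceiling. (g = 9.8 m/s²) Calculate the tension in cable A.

Weight W = 200 × 9.8 = 1960 N acts straight down.
Horizontal: T_A cos 27.8° = T_B cos 20°  →  T_B = 0.9414 T_A.
Vertical: T_A sin 27.8° + T_B sin 20° = 1960.
Substituting the horizontal relation into the vertical equation gives 0.7883 T_A = 1960, so T_A = 2486 N.

T_A ≈ 2490 N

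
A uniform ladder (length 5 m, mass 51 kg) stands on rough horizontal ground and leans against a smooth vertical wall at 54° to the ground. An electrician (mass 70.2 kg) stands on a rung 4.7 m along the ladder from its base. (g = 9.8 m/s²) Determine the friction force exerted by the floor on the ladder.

f ≈ 651 N

Torques about the foot: N_wall · 5 sin 54° = 51×9.8×2.5 cos 54° + 70.2×9.8×4.7 cos 54° → N_wall = 651.41 N.
ΣF_x = 0: f_floor = N_wall = 651.41 N.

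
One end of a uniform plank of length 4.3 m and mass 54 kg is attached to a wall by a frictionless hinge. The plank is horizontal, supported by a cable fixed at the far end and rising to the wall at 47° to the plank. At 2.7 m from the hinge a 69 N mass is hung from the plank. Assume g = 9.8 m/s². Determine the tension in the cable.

Take torques about the hinge: T sin 47° · 4.3 = 54×9.8×2.15 + 69×2.7 = 1324.1 N·m.
So T = 1324.1 / (0.7314 × 4.3) = 421.04 N.

T ≈ 421 N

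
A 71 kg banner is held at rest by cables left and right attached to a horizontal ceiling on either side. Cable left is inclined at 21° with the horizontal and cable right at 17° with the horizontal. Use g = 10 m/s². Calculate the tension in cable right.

T_right ≈ 1080 N

Weight W = 71 × 10 = 710 N acts straight down.
Horizontal: T_left cos 21° = T_right cos 17°  →  T_left = 1.024 T_right.
Vertical: T_left sin 21° + T_right sin 17° = 710.
Substituting the horizontal relation into the vertical equation gives 0.6595 T_right = 710, so T_right = 1077 N.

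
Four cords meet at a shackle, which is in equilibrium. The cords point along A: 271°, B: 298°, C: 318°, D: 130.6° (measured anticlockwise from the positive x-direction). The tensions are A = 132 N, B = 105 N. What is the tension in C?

Resolve: ΣF_x = 132 cos 271° + 105 cos 298° + T_C cos 318° + T_D cos 130.6° = 0.
        ΣF_y = 132 sin 271° + 105 sin 298° + T_C sin 318° + T_D sin 130.6° = 0.
The known terms sum to (51.6, -224.7) N, so 0.7431 T_C − 0.6508 T_D = -51.6 and -0.6691 T_C + 0.7593 T_D = 224.7.
Solving simultaneously: T_C = 831.1 N, T_D = 1028 N.

T_C ≈ 831 N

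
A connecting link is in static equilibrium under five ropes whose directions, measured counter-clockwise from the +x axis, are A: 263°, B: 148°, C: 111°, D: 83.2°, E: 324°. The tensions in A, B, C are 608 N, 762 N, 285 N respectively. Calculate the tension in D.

T_D ≈ 492 N

Resolve: ΣF_x = 608 cos 263° + 762 cos 148° + 285 cos 111° + T_D cos 83.2° + T_E cos 324° = 0.
        ΣF_y = 608 sin 263° + 762 sin 148° + 285 sin 111° + T_D sin 83.2° + T_E sin 324° = 0.
The known terms sum to (-822.4, 66.4) N, so 0.1184 T_D + 0.8090 T_E = 822.4 and 0.9930 T_D − 0.5878 T_E = -66.4.
Solving simultaneously: T_D = 492.3 N, T_E = 944.6 N.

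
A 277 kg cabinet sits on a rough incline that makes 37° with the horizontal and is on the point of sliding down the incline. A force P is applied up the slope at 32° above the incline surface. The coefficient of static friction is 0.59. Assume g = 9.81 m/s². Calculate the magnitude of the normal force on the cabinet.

N ≈ 1820 N

On the verge of sliding down the incline, friction equals μN and acts up the slope.
Perpendicular: N + P sin 32° = W cos 37° = 2170 N.
Along incline: P cos 32° + μN = W sin 37° with W sin 37° = 1635 N.
Solving the pair for P and N: P = 663 N, N = 1819 N (and f = μN = 1073 N).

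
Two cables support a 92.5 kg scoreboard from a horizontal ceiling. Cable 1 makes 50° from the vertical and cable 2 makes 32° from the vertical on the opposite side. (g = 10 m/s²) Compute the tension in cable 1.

T_1 ≈ 495 N

Angles from the horizontal: cable 1 is 90° − 50° = 40°, cable 2 is 90° − 32° = 58°.
Weight W = 92.5 × 10 = 925 N acts straight down.
Horizontal: T_1 cos 40° = T_2 cos 58°  →  T_2 = 1.446 T_1.
Vertical: T_1 sin 40° + T_2 sin 58° = 925.
Substituting the horizontal relation into the vertical equation gives 1.869 T_1 = 925, so T_1 = 495 N.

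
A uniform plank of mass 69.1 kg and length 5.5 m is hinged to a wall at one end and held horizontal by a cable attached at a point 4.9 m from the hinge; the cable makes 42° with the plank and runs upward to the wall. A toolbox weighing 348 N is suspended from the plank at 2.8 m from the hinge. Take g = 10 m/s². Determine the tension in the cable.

Take torques about the hinge: T sin 42° · 4.9 = 69.1×10×2.75 + 348×2.8 = 2874.7 N·m.
So T = 2874.7 / (0.6691 × 4.9) = 876.75 N.

T ≈ 877 N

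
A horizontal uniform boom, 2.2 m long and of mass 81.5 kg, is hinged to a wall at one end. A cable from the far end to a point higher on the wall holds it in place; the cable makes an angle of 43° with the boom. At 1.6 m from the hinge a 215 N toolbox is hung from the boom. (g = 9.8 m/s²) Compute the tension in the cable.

Take torques about the hinge: T sin 43° · 2.2 = 81.5×9.8×1.1 + 215×1.6 = 1222.6 N·m.
So T = 1222.6 / (0.6820 × 2.2) = 814.83 N.

T ≈ 815 N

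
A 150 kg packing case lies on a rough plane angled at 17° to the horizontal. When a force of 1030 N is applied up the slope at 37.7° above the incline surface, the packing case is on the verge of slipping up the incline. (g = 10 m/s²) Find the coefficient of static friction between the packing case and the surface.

μ ≈ 0.468

On the verge of sliding up the incline, friction is at its maximum μN and acts down the slope.
Perpendicular to incline: N = W cos 17° − P sin 37.7° = 1434 − 629.9 = 804.6 N.
Along incline: P cos 37.7° − μN = W sin 17° → μ = −(W sin 17° − P cos 37.7°) / N = 0.4678.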